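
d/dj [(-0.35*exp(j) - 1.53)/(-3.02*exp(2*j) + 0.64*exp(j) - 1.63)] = (-1.057*exp(2*j) - 9.2412*exp(j) + 1.5497)*exp(j)/(9.1204*exp(4*j) - 3.8656*exp(3*j) + 10.2548*exp(2*j) - 2.0864*exp(j) + 2.6569)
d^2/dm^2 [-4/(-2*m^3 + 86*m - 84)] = 4*(-3*m*(m^3 - 43*m + 42) + (3*m^2 - 43)^2)/(m^3 - 43*m + 42)^3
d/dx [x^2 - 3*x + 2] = 2*x - 3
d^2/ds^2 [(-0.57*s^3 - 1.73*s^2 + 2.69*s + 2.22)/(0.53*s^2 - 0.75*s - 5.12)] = (4.44089209850063e-16*s^4 - 3.598862*s^3 - 37.55838*s^2 - 51.150444*s - 96.81514)/(0.148877*s^6 - 0.632025*s^5 - 3.420249*s^4 + 11.789325*s^3 + 33.040896*s^2 - 58.9824*s - 134.217728)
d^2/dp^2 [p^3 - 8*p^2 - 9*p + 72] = 6*p - 16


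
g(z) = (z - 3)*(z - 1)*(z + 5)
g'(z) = (z - 3)*(z - 1) + (z - 3)*(z + 5) + (z - 1)*(z + 5)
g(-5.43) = -23.31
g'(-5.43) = 60.59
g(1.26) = -2.83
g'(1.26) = -9.72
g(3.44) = 9.06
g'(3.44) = 25.38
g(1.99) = -6.99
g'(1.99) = -1.14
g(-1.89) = 43.95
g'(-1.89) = -10.06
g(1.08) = -0.93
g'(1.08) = -11.34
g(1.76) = -6.37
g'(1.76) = -4.19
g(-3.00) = 48.00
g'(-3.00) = 4.00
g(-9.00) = -480.00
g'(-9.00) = 208.00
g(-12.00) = -1365.00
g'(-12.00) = 391.00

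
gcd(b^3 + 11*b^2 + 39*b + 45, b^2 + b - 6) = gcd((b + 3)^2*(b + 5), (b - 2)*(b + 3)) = b + 3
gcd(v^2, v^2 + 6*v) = v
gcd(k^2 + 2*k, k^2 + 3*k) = k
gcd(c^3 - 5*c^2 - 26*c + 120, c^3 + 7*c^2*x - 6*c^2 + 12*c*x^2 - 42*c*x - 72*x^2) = c - 6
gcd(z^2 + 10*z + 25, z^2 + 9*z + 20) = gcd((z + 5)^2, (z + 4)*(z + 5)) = z + 5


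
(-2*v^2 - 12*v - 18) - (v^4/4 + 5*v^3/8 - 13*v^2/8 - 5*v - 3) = -v^4/4 - 5*v^3/8 - 3*v^2/8 - 7*v - 15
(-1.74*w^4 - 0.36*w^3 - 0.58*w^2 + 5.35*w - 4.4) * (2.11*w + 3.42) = -3.6714*w^5 - 6.7104*w^4 - 2.455*w^3 + 9.3049*w^2 + 9.013*w - 15.048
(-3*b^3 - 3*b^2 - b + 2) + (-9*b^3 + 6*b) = -12*b^3 - 3*b^2 + 5*b + 2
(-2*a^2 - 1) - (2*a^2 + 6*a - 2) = -4*a^2 - 6*a + 1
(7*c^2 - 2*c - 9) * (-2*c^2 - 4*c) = -14*c^4 - 24*c^3 + 26*c^2 + 36*c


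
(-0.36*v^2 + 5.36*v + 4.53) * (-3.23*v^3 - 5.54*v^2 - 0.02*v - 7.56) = 1.1628*v^5 - 15.3184*v^4 - 44.3191*v^3 - 22.4818*v^2 - 40.6122*v - 34.2468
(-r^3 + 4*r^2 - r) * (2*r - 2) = -2*r^4 + 10*r^3 - 10*r^2 + 2*r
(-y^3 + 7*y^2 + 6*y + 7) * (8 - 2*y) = 2*y^4 - 22*y^3 + 44*y^2 + 34*y + 56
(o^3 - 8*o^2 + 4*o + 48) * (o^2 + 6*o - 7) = o^5 - 2*o^4 - 51*o^3 + 128*o^2 + 260*o - 336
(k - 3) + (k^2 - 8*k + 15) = k^2 - 7*k + 12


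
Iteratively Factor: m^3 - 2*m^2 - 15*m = (m)*(m^2 - 2*m - 15) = m*(m + 3)*(m - 5)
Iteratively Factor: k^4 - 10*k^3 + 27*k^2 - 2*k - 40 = (k - 2)*(k^3 - 8*k^2 + 11*k + 20) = (k - 4)*(k - 2)*(k^2 - 4*k - 5) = (k - 5)*(k - 4)*(k - 2)*(k + 1)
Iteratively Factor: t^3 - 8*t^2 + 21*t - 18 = (t - 3)*(t^2 - 5*t + 6) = (t - 3)^2*(t - 2)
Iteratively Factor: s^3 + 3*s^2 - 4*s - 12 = (s - 2)*(s^2 + 5*s + 6) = (s - 2)*(s + 3)*(s + 2)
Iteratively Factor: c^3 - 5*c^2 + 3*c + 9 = (c + 1)*(c^2 - 6*c + 9) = (c - 3)*(c + 1)*(c - 3)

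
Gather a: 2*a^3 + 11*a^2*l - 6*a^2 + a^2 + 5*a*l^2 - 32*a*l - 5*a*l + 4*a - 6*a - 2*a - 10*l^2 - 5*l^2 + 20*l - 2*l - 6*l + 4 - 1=2*a^3 + a^2*(11*l - 5) + a*(5*l^2 - 37*l - 4) - 15*l^2 + 12*l + 3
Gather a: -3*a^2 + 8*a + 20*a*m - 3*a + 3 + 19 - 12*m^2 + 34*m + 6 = -3*a^2 + a*(20*m + 5) - 12*m^2 + 34*m + 28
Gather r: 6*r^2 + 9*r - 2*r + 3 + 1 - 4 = 6*r^2 + 7*r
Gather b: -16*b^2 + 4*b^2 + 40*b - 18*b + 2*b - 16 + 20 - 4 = -12*b^2 + 24*b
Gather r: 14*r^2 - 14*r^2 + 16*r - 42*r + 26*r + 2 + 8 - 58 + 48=0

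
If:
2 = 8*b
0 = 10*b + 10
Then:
No Solution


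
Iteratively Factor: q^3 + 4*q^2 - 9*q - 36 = (q - 3)*(q^2 + 7*q + 12) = (q - 3)*(q + 4)*(q + 3)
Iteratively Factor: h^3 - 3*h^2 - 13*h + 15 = (h - 1)*(h^2 - 2*h - 15) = (h - 5)*(h - 1)*(h + 3)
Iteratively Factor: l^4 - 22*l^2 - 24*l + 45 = (l - 1)*(l^3 + l^2 - 21*l - 45) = (l - 5)*(l - 1)*(l^2 + 6*l + 9) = (l - 5)*(l - 1)*(l + 3)*(l + 3)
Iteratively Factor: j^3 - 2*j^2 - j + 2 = (j - 1)*(j^2 - j - 2) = (j - 1)*(j + 1)*(j - 2)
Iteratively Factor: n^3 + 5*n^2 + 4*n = (n)*(n^2 + 5*n + 4) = n*(n + 4)*(n + 1)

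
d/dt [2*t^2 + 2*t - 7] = 4*t + 2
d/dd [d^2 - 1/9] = 2*d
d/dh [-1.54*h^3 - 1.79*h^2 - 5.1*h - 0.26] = -4.62*h^2 - 3.58*h - 5.1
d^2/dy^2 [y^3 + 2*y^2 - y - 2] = 6*y + 4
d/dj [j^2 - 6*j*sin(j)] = -6*j*cos(j) + 2*j - 6*sin(j)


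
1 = 1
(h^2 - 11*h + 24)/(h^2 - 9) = (h - 8)/(h + 3)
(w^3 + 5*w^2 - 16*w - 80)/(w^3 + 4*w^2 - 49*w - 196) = (w^2 + w - 20)/(w^2 - 49)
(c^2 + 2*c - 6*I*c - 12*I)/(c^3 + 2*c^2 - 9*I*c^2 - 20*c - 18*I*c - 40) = (c - 6*I)/(c^2 - 9*I*c - 20)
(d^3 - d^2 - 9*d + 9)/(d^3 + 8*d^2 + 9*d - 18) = (d - 3)/(d + 6)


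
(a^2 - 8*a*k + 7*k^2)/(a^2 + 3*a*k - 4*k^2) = (a - 7*k)/(a + 4*k)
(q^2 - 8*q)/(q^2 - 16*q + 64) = q/(q - 8)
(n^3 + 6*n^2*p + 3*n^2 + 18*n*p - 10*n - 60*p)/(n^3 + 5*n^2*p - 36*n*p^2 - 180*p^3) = (-n^2 - 3*n + 10)/(-n^2 + n*p + 30*p^2)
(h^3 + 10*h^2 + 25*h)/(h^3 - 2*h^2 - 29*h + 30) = h*(h + 5)/(h^2 - 7*h + 6)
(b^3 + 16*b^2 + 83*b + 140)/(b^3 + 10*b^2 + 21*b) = (b^2 + 9*b + 20)/(b*(b + 3))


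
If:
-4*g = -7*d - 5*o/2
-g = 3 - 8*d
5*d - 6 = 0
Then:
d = 6/5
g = 33/5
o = 36/5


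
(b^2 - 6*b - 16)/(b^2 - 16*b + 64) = (b + 2)/(b - 8)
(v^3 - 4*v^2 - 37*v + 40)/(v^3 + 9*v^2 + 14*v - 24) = (v^2 - 3*v - 40)/(v^2 + 10*v + 24)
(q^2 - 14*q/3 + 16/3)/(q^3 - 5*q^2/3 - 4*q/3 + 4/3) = (3*q - 8)/(3*q^2 + q - 2)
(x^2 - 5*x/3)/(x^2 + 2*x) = (x - 5/3)/(x + 2)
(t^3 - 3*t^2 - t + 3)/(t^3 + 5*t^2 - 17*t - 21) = (t - 1)/(t + 7)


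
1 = 1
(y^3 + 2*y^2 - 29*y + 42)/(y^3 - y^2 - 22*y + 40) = (y^2 + 4*y - 21)/(y^2 + y - 20)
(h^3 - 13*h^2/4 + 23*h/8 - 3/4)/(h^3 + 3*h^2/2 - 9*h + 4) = (h - 3/4)/(h + 4)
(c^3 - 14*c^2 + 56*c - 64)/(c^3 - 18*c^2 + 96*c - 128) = (c - 4)/(c - 8)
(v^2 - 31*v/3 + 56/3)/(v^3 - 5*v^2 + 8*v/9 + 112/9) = 3*(v - 8)/(3*v^2 - 8*v - 16)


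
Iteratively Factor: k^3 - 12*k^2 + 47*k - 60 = (k - 3)*(k^2 - 9*k + 20) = (k - 5)*(k - 3)*(k - 4)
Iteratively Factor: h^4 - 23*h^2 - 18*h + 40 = (h + 2)*(h^3 - 2*h^2 - 19*h + 20) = (h - 5)*(h + 2)*(h^2 + 3*h - 4) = (h - 5)*(h + 2)*(h + 4)*(h - 1)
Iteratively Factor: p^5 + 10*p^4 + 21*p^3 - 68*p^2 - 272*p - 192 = (p + 4)*(p^4 + 6*p^3 - 3*p^2 - 56*p - 48) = (p + 4)^2*(p^3 + 2*p^2 - 11*p - 12) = (p + 1)*(p + 4)^2*(p^2 + p - 12) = (p + 1)*(p + 4)^3*(p - 3)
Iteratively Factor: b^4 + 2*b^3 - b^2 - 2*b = (b + 1)*(b^3 + b^2 - 2*b) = (b + 1)*(b + 2)*(b^2 - b) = (b - 1)*(b + 1)*(b + 2)*(b)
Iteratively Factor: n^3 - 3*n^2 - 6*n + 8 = (n + 2)*(n^2 - 5*n + 4) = (n - 4)*(n + 2)*(n - 1)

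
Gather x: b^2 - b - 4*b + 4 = b^2 - 5*b + 4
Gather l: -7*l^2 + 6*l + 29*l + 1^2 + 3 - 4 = -7*l^2 + 35*l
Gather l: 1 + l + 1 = l + 2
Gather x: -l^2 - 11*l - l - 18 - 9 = -l^2 - 12*l - 27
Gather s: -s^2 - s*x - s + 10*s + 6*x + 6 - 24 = -s^2 + s*(9 - x) + 6*x - 18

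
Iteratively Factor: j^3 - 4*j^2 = (j)*(j^2 - 4*j) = j^2*(j - 4)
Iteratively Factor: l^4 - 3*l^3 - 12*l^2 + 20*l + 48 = (l + 2)*(l^3 - 5*l^2 - 2*l + 24) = (l - 4)*(l + 2)*(l^2 - l - 6) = (l - 4)*(l - 3)*(l + 2)*(l + 2)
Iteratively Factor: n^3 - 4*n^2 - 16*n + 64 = (n - 4)*(n^2 - 16) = (n - 4)*(n + 4)*(n - 4)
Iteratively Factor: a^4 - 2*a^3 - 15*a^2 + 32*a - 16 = (a - 1)*(a^3 - a^2 - 16*a + 16) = (a - 1)*(a + 4)*(a^2 - 5*a + 4) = (a - 1)^2*(a + 4)*(a - 4)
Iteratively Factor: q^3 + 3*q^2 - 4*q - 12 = (q + 2)*(q^2 + q - 6) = (q + 2)*(q + 3)*(q - 2)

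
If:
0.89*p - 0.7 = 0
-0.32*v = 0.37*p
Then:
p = 0.79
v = -0.91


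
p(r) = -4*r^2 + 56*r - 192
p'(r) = 56 - 8*r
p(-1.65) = -295.29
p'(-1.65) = 69.20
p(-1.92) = -314.27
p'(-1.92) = 71.36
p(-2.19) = -333.82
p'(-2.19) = 73.52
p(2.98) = -60.64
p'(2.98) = 32.16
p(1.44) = -119.65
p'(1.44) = 44.48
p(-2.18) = -333.09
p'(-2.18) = 73.44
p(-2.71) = -373.14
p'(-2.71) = 77.68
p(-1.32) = -272.89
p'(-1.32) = 66.56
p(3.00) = -60.00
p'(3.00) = 32.00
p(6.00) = 0.00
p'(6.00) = 8.00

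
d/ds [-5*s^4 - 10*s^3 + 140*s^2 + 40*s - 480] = -20*s^3 - 30*s^2 + 280*s + 40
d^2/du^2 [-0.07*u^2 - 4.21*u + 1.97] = -0.140000000000000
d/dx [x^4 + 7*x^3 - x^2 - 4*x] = 4*x^3 + 21*x^2 - 2*x - 4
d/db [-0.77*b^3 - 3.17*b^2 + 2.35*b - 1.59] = -2.31*b^2 - 6.34*b + 2.35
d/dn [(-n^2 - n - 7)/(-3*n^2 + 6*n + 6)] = (-n^2 - 6*n + 4)/(n^4 - 4*n^3 + 8*n + 4)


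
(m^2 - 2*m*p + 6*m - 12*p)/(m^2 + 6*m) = (m - 2*p)/m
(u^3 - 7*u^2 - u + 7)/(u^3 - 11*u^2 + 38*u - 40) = (u^3 - 7*u^2 - u + 7)/(u^3 - 11*u^2 + 38*u - 40)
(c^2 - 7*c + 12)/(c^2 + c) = (c^2 - 7*c + 12)/(c*(c + 1))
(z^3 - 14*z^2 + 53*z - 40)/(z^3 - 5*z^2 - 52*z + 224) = (z^2 - 6*z + 5)/(z^2 + 3*z - 28)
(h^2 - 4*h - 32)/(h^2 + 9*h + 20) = (h - 8)/(h + 5)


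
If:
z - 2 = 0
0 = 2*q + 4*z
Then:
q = -4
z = 2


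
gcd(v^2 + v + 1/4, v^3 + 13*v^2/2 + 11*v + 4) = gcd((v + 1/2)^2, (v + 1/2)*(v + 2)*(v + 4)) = v + 1/2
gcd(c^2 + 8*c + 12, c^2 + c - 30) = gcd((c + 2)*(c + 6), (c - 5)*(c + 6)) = c + 6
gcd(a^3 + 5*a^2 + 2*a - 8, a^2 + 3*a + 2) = a + 2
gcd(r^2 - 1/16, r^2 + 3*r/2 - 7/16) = r - 1/4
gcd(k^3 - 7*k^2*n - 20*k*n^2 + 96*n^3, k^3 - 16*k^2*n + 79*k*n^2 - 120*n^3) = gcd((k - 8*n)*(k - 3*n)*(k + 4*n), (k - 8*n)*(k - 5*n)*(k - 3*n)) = k^2 - 11*k*n + 24*n^2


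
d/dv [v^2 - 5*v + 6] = 2*v - 5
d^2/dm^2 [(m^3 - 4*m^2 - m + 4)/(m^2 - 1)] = 0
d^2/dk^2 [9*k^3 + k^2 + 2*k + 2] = 54*k + 2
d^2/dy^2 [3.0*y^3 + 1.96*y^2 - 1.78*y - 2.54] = 18.0*y + 3.92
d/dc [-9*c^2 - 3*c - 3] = -18*c - 3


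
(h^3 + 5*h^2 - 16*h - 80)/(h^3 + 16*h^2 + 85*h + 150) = (h^2 - 16)/(h^2 + 11*h + 30)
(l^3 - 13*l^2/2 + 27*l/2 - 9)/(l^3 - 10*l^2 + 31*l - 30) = (l - 3/2)/(l - 5)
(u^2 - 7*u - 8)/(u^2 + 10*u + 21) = (u^2 - 7*u - 8)/(u^2 + 10*u + 21)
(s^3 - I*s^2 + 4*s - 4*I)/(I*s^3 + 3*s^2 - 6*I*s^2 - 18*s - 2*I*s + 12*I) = (-I*s + 2)/(s - 6)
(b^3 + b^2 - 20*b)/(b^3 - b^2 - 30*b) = (b - 4)/(b - 6)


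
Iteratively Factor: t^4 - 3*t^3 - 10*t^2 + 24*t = (t - 2)*(t^3 - t^2 - 12*t) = (t - 2)*(t + 3)*(t^2 - 4*t) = (t - 4)*(t - 2)*(t + 3)*(t)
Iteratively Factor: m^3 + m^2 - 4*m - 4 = (m + 2)*(m^2 - m - 2) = (m + 1)*(m + 2)*(m - 2)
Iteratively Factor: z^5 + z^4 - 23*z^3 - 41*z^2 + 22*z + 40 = (z + 2)*(z^4 - z^3 - 21*z^2 + z + 20) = (z + 2)*(z + 4)*(z^3 - 5*z^2 - z + 5) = (z + 1)*(z + 2)*(z + 4)*(z^2 - 6*z + 5) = (z - 5)*(z + 1)*(z + 2)*(z + 4)*(z - 1)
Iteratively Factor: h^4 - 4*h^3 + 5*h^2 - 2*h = (h - 1)*(h^3 - 3*h^2 + 2*h) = h*(h - 1)*(h^2 - 3*h + 2) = h*(h - 1)^2*(h - 2)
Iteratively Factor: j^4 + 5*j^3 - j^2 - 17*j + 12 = (j - 1)*(j^3 + 6*j^2 + 5*j - 12) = (j - 1)*(j + 3)*(j^2 + 3*j - 4) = (j - 1)^2*(j + 3)*(j + 4)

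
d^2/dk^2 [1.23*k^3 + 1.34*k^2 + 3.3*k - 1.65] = 7.38*k + 2.68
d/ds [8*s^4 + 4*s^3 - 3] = s^2*(32*s + 12)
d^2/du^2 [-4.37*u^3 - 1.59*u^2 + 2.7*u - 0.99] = -26.22*u - 3.18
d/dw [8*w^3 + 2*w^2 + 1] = 4*w*(6*w + 1)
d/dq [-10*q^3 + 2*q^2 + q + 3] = -30*q^2 + 4*q + 1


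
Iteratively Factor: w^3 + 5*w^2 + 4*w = (w + 4)*(w^2 + w) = w*(w + 4)*(w + 1)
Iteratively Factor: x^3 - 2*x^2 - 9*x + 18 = (x + 3)*(x^2 - 5*x + 6) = (x - 2)*(x + 3)*(x - 3)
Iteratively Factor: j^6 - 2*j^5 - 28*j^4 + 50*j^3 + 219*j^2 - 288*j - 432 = (j + 3)*(j^5 - 5*j^4 - 13*j^3 + 89*j^2 - 48*j - 144) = (j - 3)*(j + 3)*(j^4 - 2*j^3 - 19*j^2 + 32*j + 48) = (j - 3)*(j + 3)*(j + 4)*(j^3 - 6*j^2 + 5*j + 12) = (j - 3)*(j + 1)*(j + 3)*(j + 4)*(j^2 - 7*j + 12) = (j - 4)*(j - 3)*(j + 1)*(j + 3)*(j + 4)*(j - 3)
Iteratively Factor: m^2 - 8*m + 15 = (m - 5)*(m - 3)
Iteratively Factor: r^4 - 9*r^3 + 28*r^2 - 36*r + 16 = (r - 1)*(r^3 - 8*r^2 + 20*r - 16) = (r - 2)*(r - 1)*(r^2 - 6*r + 8) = (r - 2)^2*(r - 1)*(r - 4)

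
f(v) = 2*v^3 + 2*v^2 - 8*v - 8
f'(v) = 6*v^2 + 4*v - 8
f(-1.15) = 0.80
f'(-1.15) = -4.66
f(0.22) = -9.64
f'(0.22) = -6.83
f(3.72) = 92.87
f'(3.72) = 89.91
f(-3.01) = -20.34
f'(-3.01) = 34.32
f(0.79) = -12.09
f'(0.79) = -1.10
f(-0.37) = -4.87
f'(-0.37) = -8.66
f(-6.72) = -470.85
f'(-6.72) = 236.07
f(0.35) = -10.47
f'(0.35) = -5.86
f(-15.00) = -6188.00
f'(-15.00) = 1282.00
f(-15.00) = -6188.00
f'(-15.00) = 1282.00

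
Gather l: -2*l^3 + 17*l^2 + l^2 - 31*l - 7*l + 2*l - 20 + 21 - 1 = -2*l^3 + 18*l^2 - 36*l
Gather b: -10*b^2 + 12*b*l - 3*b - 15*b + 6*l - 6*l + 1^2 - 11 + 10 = -10*b^2 + b*(12*l - 18)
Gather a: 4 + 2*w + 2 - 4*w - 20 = -2*w - 14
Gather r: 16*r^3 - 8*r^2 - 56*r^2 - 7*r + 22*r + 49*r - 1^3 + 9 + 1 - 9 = 16*r^3 - 64*r^2 + 64*r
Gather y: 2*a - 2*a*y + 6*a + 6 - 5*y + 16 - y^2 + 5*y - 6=-2*a*y + 8*a - y^2 + 16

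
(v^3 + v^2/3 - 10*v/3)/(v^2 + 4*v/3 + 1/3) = v*(3*v^2 + v - 10)/(3*v^2 + 4*v + 1)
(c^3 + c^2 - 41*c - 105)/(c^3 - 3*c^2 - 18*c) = (c^2 - 2*c - 35)/(c*(c - 6))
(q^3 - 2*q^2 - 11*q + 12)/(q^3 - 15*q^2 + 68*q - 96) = (q^2 + 2*q - 3)/(q^2 - 11*q + 24)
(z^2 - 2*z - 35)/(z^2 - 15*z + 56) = (z + 5)/(z - 8)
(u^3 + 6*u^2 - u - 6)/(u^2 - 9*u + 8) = (u^2 + 7*u + 6)/(u - 8)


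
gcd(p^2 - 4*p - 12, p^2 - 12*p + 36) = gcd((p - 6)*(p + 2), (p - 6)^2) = p - 6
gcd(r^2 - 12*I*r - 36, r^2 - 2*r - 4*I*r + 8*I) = 1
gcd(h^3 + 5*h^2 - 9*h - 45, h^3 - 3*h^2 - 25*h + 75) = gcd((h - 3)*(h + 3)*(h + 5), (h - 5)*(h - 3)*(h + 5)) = h^2 + 2*h - 15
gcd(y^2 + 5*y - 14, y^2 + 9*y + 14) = y + 7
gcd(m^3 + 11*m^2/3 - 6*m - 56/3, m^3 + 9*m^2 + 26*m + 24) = m^2 + 6*m + 8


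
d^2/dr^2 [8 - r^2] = -2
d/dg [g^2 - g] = 2*g - 1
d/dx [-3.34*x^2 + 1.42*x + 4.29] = 1.42 - 6.68*x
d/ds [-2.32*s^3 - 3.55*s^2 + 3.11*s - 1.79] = -6.96*s^2 - 7.1*s + 3.11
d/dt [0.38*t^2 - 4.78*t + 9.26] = 0.76*t - 4.78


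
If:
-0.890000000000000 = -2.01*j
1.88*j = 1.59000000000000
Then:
No Solution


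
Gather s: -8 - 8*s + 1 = -8*s - 7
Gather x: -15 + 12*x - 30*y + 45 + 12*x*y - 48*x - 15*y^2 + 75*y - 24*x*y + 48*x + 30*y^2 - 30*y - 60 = x*(12 - 12*y) + 15*y^2 + 15*y - 30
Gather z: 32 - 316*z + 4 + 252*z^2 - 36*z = 252*z^2 - 352*z + 36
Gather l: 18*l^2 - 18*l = 18*l^2 - 18*l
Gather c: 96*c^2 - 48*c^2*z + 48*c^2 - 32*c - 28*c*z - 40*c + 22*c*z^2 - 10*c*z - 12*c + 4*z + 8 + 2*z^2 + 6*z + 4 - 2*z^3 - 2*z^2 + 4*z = c^2*(144 - 48*z) + c*(22*z^2 - 38*z - 84) - 2*z^3 + 14*z + 12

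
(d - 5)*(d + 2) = d^2 - 3*d - 10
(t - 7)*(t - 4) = t^2 - 11*t + 28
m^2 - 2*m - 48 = (m - 8)*(m + 6)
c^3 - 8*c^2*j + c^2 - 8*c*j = c*(c + 1)*(c - 8*j)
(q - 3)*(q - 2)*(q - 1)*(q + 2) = q^4 - 4*q^3 - q^2 + 16*q - 12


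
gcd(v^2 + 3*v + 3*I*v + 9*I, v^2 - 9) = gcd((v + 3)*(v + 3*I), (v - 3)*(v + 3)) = v + 3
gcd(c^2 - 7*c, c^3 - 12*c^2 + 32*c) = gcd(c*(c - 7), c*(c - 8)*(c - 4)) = c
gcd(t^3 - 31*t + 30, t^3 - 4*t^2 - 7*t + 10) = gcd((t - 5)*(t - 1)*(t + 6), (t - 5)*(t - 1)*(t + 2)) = t^2 - 6*t + 5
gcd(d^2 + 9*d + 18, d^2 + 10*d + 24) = d + 6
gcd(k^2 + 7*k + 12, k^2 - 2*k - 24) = k + 4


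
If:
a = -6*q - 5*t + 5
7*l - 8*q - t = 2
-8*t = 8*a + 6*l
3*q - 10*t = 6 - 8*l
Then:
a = -3383/2599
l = 2860/2599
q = 1698/2599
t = 1238/2599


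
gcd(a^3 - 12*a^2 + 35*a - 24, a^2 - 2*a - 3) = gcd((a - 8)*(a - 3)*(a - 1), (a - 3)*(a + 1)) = a - 3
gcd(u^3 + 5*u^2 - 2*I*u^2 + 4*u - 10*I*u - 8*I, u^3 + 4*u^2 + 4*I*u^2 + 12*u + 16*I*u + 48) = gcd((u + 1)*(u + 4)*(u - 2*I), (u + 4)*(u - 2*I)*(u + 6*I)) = u^2 + u*(4 - 2*I) - 8*I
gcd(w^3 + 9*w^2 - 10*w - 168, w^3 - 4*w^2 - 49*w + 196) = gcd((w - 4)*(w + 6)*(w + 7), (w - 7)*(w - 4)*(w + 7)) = w^2 + 3*w - 28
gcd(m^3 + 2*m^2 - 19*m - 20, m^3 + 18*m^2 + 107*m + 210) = m + 5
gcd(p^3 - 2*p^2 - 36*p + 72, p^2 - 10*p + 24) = p - 6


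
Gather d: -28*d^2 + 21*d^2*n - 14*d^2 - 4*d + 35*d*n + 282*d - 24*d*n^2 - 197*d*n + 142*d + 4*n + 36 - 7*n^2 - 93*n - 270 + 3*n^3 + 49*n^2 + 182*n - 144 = d^2*(21*n - 42) + d*(-24*n^2 - 162*n + 420) + 3*n^3 + 42*n^2 + 93*n - 378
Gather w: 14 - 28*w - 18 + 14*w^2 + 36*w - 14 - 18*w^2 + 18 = -4*w^2 + 8*w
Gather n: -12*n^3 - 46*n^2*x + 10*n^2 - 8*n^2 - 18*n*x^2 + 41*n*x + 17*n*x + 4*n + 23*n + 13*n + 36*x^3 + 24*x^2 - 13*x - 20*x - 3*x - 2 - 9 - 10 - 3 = -12*n^3 + n^2*(2 - 46*x) + n*(-18*x^2 + 58*x + 40) + 36*x^3 + 24*x^2 - 36*x - 24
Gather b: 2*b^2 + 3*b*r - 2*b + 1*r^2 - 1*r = 2*b^2 + b*(3*r - 2) + r^2 - r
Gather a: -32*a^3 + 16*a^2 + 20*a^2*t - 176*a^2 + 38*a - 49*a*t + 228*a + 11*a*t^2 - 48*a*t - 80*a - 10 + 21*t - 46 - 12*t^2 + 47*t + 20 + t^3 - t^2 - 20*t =-32*a^3 + a^2*(20*t - 160) + a*(11*t^2 - 97*t + 186) + t^3 - 13*t^2 + 48*t - 36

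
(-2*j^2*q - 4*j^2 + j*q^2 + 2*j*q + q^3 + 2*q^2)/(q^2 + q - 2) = (-2*j^2 + j*q + q^2)/(q - 1)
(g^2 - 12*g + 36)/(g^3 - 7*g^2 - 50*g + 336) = (g - 6)/(g^2 - g - 56)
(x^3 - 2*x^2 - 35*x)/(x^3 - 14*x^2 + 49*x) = (x + 5)/(x - 7)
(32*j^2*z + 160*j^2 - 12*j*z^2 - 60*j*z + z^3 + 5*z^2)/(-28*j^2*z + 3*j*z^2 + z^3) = (-8*j*z - 40*j + z^2 + 5*z)/(z*(7*j + z))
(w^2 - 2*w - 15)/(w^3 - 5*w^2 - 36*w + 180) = (w + 3)/(w^2 - 36)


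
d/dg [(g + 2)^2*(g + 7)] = (g + 2)*(3*g + 16)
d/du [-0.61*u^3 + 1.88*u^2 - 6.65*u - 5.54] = -1.83*u^2 + 3.76*u - 6.65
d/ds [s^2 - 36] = 2*s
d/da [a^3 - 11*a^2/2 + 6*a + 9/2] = 3*a^2 - 11*a + 6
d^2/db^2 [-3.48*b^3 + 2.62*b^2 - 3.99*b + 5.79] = 5.24 - 20.88*b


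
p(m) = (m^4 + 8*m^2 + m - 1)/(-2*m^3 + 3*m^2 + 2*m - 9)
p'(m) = (6*m^2 - 6*m - 2)*(m^4 + 8*m^2 + m - 1)/(-2*m^3 + 3*m^2 + 2*m - 9)^2 + (4*m^3 + 16*m + 1)/(-2*m^3 + 3*m^2 + 2*m - 9)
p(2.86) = -5.26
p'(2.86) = 0.66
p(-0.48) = -0.05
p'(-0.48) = 0.80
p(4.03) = -4.77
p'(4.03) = 0.15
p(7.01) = -5.24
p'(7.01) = -0.33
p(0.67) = -0.50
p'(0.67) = -2.11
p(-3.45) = 2.28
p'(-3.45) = -0.13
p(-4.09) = 2.41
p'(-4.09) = -0.25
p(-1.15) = -2.37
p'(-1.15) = 12.57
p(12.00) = -7.28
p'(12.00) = -0.45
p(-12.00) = 5.67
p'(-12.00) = -0.47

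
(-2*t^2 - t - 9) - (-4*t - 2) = -2*t^2 + 3*t - 7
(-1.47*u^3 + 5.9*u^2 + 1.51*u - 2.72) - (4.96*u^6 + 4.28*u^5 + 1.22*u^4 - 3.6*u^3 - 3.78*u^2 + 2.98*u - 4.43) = -4.96*u^6 - 4.28*u^5 - 1.22*u^4 + 2.13*u^3 + 9.68*u^2 - 1.47*u + 1.71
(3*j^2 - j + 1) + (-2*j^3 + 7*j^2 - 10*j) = -2*j^3 + 10*j^2 - 11*j + 1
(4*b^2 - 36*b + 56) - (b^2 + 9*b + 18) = 3*b^2 - 45*b + 38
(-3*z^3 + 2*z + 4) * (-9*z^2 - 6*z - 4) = 27*z^5 + 18*z^4 - 6*z^3 - 48*z^2 - 32*z - 16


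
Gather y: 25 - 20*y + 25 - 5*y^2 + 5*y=-5*y^2 - 15*y + 50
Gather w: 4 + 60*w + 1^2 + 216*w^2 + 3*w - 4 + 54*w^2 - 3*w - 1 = 270*w^2 + 60*w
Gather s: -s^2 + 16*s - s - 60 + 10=-s^2 + 15*s - 50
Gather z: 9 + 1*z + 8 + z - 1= 2*z + 16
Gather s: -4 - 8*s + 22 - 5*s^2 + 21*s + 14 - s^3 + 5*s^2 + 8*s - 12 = -s^3 + 21*s + 20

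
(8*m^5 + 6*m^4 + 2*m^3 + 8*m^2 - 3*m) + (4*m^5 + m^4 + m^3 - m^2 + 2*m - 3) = 12*m^5 + 7*m^4 + 3*m^3 + 7*m^2 - m - 3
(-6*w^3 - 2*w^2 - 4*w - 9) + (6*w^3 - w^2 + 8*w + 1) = -3*w^2 + 4*w - 8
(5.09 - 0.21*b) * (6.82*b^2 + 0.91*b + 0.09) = -1.4322*b^3 + 34.5227*b^2 + 4.613*b + 0.4581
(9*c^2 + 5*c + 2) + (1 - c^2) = 8*c^2 + 5*c + 3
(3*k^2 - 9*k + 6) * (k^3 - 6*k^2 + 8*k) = 3*k^5 - 27*k^4 + 84*k^3 - 108*k^2 + 48*k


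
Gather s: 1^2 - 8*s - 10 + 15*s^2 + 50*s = 15*s^2 + 42*s - 9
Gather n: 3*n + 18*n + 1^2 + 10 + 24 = 21*n + 35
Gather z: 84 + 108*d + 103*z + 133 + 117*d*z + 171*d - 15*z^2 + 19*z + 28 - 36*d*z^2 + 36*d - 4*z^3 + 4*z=315*d - 4*z^3 + z^2*(-36*d - 15) + z*(117*d + 126) + 245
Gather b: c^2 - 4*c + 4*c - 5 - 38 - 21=c^2 - 64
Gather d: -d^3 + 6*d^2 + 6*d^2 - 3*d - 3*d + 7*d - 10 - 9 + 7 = -d^3 + 12*d^2 + d - 12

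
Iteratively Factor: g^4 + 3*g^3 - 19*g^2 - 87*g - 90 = (g + 3)*(g^3 - 19*g - 30) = (g + 2)*(g + 3)*(g^2 - 2*g - 15) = (g + 2)*(g + 3)^2*(g - 5)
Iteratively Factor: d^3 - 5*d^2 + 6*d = (d)*(d^2 - 5*d + 6) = d*(d - 2)*(d - 3)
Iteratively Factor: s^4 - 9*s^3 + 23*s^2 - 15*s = (s - 3)*(s^3 - 6*s^2 + 5*s) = (s - 5)*(s - 3)*(s^2 - s) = (s - 5)*(s - 3)*(s - 1)*(s)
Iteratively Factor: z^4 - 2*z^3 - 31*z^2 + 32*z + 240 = (z + 4)*(z^3 - 6*z^2 - 7*z + 60) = (z + 3)*(z + 4)*(z^2 - 9*z + 20) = (z - 4)*(z + 3)*(z + 4)*(z - 5)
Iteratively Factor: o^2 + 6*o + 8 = (o + 4)*(o + 2)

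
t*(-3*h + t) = -3*h*t + t^2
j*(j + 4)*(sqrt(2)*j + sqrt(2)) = sqrt(2)*j^3 + 5*sqrt(2)*j^2 + 4*sqrt(2)*j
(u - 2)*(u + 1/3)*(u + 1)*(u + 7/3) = u^4 + 5*u^3/3 - 35*u^2/9 - 55*u/9 - 14/9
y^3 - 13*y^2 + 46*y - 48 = (y - 8)*(y - 3)*(y - 2)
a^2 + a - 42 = (a - 6)*(a + 7)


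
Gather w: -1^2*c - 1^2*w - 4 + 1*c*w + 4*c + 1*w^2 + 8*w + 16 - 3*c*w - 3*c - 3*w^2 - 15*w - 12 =-2*w^2 + w*(-2*c - 8)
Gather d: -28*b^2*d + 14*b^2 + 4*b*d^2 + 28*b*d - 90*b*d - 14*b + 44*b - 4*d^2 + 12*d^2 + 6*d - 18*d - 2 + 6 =14*b^2 + 30*b + d^2*(4*b + 8) + d*(-28*b^2 - 62*b - 12) + 4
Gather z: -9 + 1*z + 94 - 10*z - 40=45 - 9*z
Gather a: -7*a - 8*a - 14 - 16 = -15*a - 30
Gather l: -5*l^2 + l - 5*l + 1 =-5*l^2 - 4*l + 1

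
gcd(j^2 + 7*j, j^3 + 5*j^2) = j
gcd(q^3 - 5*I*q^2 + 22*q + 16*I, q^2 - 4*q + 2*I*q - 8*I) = q + 2*I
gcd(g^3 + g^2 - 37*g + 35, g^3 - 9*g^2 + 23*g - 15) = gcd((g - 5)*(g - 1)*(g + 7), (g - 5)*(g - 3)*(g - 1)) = g^2 - 6*g + 5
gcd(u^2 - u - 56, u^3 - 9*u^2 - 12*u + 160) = u - 8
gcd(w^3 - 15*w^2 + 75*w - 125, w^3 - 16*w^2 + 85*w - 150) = w^2 - 10*w + 25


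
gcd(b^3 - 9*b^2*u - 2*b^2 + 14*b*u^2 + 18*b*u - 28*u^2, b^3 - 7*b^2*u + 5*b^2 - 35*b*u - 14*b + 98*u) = -b^2 + 7*b*u + 2*b - 14*u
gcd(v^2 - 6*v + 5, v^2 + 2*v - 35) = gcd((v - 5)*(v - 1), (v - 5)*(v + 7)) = v - 5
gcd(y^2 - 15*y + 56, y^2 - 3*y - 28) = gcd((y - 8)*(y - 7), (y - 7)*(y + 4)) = y - 7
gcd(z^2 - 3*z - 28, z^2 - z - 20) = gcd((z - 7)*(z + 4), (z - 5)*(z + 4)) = z + 4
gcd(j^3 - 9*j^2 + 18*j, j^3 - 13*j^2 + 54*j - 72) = j^2 - 9*j + 18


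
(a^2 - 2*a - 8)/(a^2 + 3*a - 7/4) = 4*(a^2 - 2*a - 8)/(4*a^2 + 12*a - 7)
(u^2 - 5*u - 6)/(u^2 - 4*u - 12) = (u + 1)/(u + 2)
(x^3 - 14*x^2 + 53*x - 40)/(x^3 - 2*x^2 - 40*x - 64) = (x^2 - 6*x + 5)/(x^2 + 6*x + 8)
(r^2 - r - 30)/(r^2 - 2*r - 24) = (r + 5)/(r + 4)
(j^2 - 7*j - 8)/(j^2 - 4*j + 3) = (j^2 - 7*j - 8)/(j^2 - 4*j + 3)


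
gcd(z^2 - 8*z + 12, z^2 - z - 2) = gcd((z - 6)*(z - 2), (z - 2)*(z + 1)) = z - 2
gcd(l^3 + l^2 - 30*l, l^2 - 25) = l - 5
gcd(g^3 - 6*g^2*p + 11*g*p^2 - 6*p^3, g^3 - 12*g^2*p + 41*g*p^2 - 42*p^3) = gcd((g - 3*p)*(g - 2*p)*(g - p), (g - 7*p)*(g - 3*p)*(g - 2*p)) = g^2 - 5*g*p + 6*p^2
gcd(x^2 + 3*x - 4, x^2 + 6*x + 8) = x + 4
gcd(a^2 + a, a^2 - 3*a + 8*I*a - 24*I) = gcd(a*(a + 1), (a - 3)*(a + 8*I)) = 1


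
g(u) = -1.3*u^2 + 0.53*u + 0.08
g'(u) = 0.53 - 2.6*u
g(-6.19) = -53.01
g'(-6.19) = 16.62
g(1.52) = -2.12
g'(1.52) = -3.42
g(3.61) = -14.95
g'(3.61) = -8.86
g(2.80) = -8.63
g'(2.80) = -6.75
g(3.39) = -13.06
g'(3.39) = -8.28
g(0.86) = -0.43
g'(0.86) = -1.71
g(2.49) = -6.66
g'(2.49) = -5.94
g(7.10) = -61.69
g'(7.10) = -17.93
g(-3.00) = -13.21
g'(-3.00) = 8.33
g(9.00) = -100.45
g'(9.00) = -22.87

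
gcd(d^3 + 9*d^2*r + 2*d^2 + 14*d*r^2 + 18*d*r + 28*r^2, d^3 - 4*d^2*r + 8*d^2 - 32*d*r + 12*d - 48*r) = d + 2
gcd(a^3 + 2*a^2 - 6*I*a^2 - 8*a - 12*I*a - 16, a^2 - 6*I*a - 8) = a^2 - 6*I*a - 8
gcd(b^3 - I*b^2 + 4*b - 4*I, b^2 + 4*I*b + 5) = b - I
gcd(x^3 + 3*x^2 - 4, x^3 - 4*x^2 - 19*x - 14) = x + 2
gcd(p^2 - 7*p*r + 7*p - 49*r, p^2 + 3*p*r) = 1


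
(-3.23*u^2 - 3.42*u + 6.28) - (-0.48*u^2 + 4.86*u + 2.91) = -2.75*u^2 - 8.28*u + 3.37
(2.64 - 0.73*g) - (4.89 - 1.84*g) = 1.11*g - 2.25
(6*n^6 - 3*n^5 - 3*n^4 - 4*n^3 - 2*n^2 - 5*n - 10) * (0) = 0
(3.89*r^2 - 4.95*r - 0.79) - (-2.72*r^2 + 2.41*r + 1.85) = 6.61*r^2 - 7.36*r - 2.64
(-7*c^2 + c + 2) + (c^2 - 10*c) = -6*c^2 - 9*c + 2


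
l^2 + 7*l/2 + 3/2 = (l + 1/2)*(l + 3)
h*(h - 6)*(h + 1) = h^3 - 5*h^2 - 6*h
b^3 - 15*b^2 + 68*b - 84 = (b - 7)*(b - 6)*(b - 2)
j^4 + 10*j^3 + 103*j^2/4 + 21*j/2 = j*(j + 1/2)*(j + 7/2)*(j + 6)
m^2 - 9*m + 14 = (m - 7)*(m - 2)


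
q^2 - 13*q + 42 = (q - 7)*(q - 6)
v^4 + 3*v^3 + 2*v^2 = v^2*(v + 1)*(v + 2)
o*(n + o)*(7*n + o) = 7*n^2*o + 8*n*o^2 + o^3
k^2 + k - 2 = (k - 1)*(k + 2)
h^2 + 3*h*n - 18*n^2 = (h - 3*n)*(h + 6*n)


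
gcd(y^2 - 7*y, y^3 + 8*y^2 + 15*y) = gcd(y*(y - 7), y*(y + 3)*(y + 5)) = y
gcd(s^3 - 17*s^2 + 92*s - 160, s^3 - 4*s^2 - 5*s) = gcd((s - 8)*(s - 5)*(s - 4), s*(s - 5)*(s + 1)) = s - 5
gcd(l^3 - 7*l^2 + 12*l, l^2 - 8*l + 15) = l - 3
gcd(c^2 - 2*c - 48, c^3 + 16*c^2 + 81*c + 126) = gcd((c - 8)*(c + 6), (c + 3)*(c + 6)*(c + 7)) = c + 6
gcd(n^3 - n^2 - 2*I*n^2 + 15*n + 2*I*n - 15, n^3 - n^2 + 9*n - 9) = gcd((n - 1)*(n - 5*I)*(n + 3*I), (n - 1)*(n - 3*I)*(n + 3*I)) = n^2 + n*(-1 + 3*I) - 3*I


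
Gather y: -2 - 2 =-4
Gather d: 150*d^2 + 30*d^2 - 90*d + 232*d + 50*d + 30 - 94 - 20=180*d^2 + 192*d - 84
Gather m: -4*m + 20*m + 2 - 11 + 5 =16*m - 4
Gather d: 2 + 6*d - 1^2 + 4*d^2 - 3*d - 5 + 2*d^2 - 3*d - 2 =6*d^2 - 6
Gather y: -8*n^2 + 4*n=-8*n^2 + 4*n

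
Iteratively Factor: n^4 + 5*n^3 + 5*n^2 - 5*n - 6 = (n - 1)*(n^3 + 6*n^2 + 11*n + 6) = (n - 1)*(n + 2)*(n^2 + 4*n + 3) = (n - 1)*(n + 1)*(n + 2)*(n + 3)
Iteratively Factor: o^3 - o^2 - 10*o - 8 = (o + 1)*(o^2 - 2*o - 8) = (o - 4)*(o + 1)*(o + 2)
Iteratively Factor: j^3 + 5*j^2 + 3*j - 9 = (j + 3)*(j^2 + 2*j - 3) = (j - 1)*(j + 3)*(j + 3)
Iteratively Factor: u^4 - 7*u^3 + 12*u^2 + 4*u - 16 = (u - 2)*(u^3 - 5*u^2 + 2*u + 8) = (u - 2)*(u + 1)*(u^2 - 6*u + 8) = (u - 2)^2*(u + 1)*(u - 4)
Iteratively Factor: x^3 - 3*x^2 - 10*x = (x + 2)*(x^2 - 5*x) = x*(x + 2)*(x - 5)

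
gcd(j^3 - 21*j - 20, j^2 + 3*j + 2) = j + 1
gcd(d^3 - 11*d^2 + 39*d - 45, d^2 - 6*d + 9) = d^2 - 6*d + 9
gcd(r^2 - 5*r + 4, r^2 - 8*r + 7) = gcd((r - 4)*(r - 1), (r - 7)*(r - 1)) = r - 1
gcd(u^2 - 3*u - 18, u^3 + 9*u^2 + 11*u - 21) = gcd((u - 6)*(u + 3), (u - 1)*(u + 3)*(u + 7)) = u + 3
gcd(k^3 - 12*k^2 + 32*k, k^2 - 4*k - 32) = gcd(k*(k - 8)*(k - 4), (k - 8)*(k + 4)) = k - 8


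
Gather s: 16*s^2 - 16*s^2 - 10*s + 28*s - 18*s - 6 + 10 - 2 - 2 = 0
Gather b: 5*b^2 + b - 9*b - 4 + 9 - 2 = 5*b^2 - 8*b + 3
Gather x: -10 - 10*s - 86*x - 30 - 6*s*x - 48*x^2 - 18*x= -10*s - 48*x^2 + x*(-6*s - 104) - 40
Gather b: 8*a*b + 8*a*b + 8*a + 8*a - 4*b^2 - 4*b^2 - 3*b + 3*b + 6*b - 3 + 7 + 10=16*a - 8*b^2 + b*(16*a + 6) + 14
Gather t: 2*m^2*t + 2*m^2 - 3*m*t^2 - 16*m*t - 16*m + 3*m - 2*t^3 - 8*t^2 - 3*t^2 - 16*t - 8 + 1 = 2*m^2 - 13*m - 2*t^3 + t^2*(-3*m - 11) + t*(2*m^2 - 16*m - 16) - 7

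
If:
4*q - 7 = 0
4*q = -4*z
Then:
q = 7/4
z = -7/4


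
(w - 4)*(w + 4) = w^2 - 16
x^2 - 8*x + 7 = (x - 7)*(x - 1)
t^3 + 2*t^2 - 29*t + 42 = (t - 3)*(t - 2)*(t + 7)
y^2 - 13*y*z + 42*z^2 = (y - 7*z)*(y - 6*z)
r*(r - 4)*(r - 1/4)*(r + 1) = r^4 - 13*r^3/4 - 13*r^2/4 + r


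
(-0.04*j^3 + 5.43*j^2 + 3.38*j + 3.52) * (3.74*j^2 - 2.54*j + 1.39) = -0.1496*j^5 + 20.4098*j^4 - 1.2066*j^3 + 12.1273*j^2 - 4.2426*j + 4.8928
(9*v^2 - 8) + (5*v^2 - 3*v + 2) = 14*v^2 - 3*v - 6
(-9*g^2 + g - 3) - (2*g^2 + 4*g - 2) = -11*g^2 - 3*g - 1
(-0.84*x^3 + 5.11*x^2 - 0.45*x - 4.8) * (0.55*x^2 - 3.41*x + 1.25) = -0.462*x^5 + 5.6749*x^4 - 18.7226*x^3 + 5.282*x^2 + 15.8055*x - 6.0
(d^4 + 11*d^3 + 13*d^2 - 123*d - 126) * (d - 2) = d^5 + 9*d^4 - 9*d^3 - 149*d^2 + 120*d + 252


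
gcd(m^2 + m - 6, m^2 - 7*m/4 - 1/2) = m - 2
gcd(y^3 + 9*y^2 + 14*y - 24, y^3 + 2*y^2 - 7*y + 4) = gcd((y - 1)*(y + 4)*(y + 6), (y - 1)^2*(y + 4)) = y^2 + 3*y - 4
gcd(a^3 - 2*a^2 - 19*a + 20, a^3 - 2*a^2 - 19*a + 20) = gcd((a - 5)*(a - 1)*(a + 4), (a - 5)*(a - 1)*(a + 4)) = a^3 - 2*a^2 - 19*a + 20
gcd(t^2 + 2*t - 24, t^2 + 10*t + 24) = t + 6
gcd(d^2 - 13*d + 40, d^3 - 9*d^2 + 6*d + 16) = d - 8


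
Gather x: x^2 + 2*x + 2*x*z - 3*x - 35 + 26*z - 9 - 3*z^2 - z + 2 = x^2 + x*(2*z - 1) - 3*z^2 + 25*z - 42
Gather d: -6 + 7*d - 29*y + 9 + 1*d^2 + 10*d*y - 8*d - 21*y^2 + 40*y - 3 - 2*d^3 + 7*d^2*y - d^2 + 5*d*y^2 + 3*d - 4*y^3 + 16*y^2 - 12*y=-2*d^3 + 7*d^2*y + d*(5*y^2 + 10*y + 2) - 4*y^3 - 5*y^2 - y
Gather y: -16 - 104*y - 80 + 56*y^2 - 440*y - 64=56*y^2 - 544*y - 160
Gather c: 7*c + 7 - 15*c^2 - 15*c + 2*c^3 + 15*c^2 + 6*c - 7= 2*c^3 - 2*c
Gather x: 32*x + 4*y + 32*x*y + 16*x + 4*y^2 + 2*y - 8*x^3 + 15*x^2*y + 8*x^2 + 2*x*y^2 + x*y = -8*x^3 + x^2*(15*y + 8) + x*(2*y^2 + 33*y + 48) + 4*y^2 + 6*y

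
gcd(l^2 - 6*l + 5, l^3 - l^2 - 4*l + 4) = l - 1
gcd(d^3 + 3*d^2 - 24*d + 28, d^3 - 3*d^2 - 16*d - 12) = 1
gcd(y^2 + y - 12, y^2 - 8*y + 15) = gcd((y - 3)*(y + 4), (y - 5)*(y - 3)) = y - 3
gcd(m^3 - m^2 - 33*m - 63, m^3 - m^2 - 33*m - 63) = m^3 - m^2 - 33*m - 63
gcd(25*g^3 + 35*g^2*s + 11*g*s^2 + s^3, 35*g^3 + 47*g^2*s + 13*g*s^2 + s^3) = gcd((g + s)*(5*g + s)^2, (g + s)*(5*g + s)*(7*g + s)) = 5*g^2 + 6*g*s + s^2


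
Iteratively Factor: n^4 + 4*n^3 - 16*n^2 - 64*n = (n)*(n^3 + 4*n^2 - 16*n - 64) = n*(n + 4)*(n^2 - 16) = n*(n + 4)^2*(n - 4)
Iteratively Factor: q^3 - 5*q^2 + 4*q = (q)*(q^2 - 5*q + 4) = q*(q - 4)*(q - 1)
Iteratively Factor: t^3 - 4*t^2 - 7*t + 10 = (t - 5)*(t^2 + t - 2) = (t - 5)*(t - 1)*(t + 2)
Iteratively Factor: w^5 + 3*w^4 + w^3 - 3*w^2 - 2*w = (w - 1)*(w^4 + 4*w^3 + 5*w^2 + 2*w) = (w - 1)*(w + 1)*(w^3 + 3*w^2 + 2*w) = (w - 1)*(w + 1)*(w + 2)*(w^2 + w) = w*(w - 1)*(w + 1)*(w + 2)*(w + 1)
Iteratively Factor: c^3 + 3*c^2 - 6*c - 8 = (c - 2)*(c^2 + 5*c + 4) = (c - 2)*(c + 4)*(c + 1)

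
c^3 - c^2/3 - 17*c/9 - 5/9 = (c - 5/3)*(c + 1/3)*(c + 1)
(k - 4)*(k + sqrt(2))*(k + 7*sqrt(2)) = k^3 - 4*k^2 + 8*sqrt(2)*k^2 - 32*sqrt(2)*k + 14*k - 56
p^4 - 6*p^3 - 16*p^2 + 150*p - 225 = (p - 5)*(p - 3)^2*(p + 5)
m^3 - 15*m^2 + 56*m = m*(m - 8)*(m - 7)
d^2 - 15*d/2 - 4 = (d - 8)*(d + 1/2)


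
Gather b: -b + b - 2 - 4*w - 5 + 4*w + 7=0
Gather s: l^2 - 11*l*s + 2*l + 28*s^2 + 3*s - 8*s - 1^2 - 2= l^2 + 2*l + 28*s^2 + s*(-11*l - 5) - 3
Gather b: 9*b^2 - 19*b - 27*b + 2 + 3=9*b^2 - 46*b + 5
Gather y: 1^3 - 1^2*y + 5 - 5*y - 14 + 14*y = 8*y - 8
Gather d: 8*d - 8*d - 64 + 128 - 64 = 0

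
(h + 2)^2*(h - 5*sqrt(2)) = h^3 - 5*sqrt(2)*h^2 + 4*h^2 - 20*sqrt(2)*h + 4*h - 20*sqrt(2)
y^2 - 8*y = y*(y - 8)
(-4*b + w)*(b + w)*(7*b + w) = -28*b^3 - 25*b^2*w + 4*b*w^2 + w^3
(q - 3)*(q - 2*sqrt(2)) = q^2 - 3*q - 2*sqrt(2)*q + 6*sqrt(2)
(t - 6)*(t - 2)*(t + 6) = t^3 - 2*t^2 - 36*t + 72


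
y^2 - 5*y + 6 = (y - 3)*(y - 2)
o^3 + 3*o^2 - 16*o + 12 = (o - 2)*(o - 1)*(o + 6)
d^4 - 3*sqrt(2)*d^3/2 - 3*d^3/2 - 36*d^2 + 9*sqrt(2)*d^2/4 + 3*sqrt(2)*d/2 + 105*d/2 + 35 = (d - 2)*(d + 1/2)*(d - 5*sqrt(2))*(d + 7*sqrt(2)/2)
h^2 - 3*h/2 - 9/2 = (h - 3)*(h + 3/2)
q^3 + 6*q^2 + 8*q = q*(q + 2)*(q + 4)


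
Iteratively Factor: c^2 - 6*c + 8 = (c - 2)*(c - 4)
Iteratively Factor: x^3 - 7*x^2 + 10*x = (x - 5)*(x^2 - 2*x) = x*(x - 5)*(x - 2)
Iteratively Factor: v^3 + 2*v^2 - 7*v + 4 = (v + 4)*(v^2 - 2*v + 1) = (v - 1)*(v + 4)*(v - 1)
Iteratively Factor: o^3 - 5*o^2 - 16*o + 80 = (o - 4)*(o^2 - o - 20) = (o - 4)*(o + 4)*(o - 5)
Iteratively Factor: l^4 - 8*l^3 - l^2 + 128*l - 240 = (l - 3)*(l^3 - 5*l^2 - 16*l + 80) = (l - 4)*(l - 3)*(l^2 - l - 20) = (l - 5)*(l - 4)*(l - 3)*(l + 4)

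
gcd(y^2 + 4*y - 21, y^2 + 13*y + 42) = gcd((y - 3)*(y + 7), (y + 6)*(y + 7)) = y + 7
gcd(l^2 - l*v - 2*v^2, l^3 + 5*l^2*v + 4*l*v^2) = l + v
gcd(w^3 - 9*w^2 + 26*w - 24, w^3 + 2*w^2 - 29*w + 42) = w^2 - 5*w + 6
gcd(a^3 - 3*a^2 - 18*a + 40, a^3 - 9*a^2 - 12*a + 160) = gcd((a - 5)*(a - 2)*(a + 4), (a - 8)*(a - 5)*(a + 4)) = a^2 - a - 20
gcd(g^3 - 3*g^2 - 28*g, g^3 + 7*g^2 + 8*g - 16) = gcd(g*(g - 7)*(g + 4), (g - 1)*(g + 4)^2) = g + 4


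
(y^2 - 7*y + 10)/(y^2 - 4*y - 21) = (-y^2 + 7*y - 10)/(-y^2 + 4*y + 21)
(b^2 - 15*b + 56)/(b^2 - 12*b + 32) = (b - 7)/(b - 4)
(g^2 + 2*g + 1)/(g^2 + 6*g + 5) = (g + 1)/(g + 5)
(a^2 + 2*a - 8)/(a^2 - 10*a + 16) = (a + 4)/(a - 8)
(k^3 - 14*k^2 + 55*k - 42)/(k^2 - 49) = (k^2 - 7*k + 6)/(k + 7)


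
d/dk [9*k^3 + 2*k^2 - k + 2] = 27*k^2 + 4*k - 1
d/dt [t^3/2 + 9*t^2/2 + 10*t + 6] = 3*t^2/2 + 9*t + 10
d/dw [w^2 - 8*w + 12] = 2*w - 8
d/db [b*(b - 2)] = 2*b - 2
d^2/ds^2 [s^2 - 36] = 2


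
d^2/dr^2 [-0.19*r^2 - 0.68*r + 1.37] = -0.380000000000000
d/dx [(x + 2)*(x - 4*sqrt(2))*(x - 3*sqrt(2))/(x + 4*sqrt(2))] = (2*x^3 + 2*x^2 + 5*sqrt(2)*x^2 - 112*x + 16*sqrt(2)*x - 160 + 96*sqrt(2))/(x^2 + 8*sqrt(2)*x + 32)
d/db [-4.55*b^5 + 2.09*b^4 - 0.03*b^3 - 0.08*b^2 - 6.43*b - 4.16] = -22.75*b^4 + 8.36*b^3 - 0.09*b^2 - 0.16*b - 6.43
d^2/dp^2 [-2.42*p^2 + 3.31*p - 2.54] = -4.84000000000000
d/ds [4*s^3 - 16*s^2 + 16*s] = 12*s^2 - 32*s + 16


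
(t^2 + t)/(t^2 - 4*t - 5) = t/(t - 5)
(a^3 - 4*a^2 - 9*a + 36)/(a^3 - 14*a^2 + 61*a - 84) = (a + 3)/(a - 7)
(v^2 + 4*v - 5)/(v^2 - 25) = (v - 1)/(v - 5)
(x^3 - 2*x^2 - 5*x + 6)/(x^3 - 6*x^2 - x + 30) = (x - 1)/(x - 5)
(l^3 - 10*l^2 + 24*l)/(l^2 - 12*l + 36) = l*(l - 4)/(l - 6)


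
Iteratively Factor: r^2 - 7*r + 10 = (r - 2)*(r - 5)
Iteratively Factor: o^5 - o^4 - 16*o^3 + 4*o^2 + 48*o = (o - 4)*(o^4 + 3*o^3 - 4*o^2 - 12*o) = o*(o - 4)*(o^3 + 3*o^2 - 4*o - 12) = o*(o - 4)*(o + 3)*(o^2 - 4) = o*(o - 4)*(o - 2)*(o + 3)*(o + 2)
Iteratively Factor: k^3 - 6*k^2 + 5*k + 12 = (k - 3)*(k^2 - 3*k - 4) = (k - 3)*(k + 1)*(k - 4)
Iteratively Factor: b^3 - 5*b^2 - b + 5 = (b - 5)*(b^2 - 1) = (b - 5)*(b + 1)*(b - 1)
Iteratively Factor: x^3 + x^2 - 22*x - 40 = (x + 4)*(x^2 - 3*x - 10) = (x + 2)*(x + 4)*(x - 5)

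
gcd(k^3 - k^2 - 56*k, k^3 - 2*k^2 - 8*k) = k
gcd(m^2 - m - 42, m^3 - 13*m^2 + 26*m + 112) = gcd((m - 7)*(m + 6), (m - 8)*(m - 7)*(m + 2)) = m - 7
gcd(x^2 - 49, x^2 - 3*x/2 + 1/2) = 1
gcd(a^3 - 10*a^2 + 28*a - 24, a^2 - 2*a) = a - 2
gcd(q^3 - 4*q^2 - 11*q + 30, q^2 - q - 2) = q - 2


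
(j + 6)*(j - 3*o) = j^2 - 3*j*o + 6*j - 18*o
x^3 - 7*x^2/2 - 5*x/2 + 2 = (x - 4)*(x - 1/2)*(x + 1)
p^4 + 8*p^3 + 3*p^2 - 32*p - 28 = (p - 2)*(p + 1)*(p + 2)*(p + 7)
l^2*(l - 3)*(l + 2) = l^4 - l^3 - 6*l^2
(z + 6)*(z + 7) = z^2 + 13*z + 42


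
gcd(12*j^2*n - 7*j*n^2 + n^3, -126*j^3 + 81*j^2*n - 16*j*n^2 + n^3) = 3*j - n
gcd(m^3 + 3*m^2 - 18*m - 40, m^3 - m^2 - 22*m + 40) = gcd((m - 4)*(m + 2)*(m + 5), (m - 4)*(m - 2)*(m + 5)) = m^2 + m - 20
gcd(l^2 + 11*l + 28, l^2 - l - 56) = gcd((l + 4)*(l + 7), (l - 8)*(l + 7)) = l + 7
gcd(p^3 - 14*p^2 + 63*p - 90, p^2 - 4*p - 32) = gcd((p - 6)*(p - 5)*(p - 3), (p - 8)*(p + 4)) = 1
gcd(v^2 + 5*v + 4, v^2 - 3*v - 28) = v + 4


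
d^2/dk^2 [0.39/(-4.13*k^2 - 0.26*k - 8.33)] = (13.304382*k^2 + 0.837564*k - 0.39*(8.26*k + 0.26)*(16.52*k + 0.52) + 26.834262)/(4.13*k^2 + 0.26*k + 8.33)^3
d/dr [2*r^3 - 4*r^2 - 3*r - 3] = 6*r^2 - 8*r - 3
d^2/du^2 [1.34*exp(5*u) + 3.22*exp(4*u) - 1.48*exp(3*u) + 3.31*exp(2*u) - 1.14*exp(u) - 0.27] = (33.5*exp(4*u) + 51.52*exp(3*u) - 13.32*exp(2*u) + 13.24*exp(u) - 1.14)*exp(u)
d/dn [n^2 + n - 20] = 2*n + 1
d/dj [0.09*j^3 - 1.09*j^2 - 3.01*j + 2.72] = 0.27*j^2 - 2.18*j - 3.01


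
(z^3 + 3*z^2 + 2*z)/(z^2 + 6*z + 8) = z*(z + 1)/(z + 4)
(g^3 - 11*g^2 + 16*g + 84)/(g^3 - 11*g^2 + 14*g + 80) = (g^2 - 13*g + 42)/(g^2 - 13*g + 40)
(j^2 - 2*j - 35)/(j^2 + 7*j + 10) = (j - 7)/(j + 2)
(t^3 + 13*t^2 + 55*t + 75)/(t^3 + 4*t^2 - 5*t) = (t^2 + 8*t + 15)/(t*(t - 1))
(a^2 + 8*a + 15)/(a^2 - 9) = (a + 5)/(a - 3)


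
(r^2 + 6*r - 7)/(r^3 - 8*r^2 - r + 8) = (r + 7)/(r^2 - 7*r - 8)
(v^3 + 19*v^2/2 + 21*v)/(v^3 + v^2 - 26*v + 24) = v*(2*v + 7)/(2*(v^2 - 5*v + 4))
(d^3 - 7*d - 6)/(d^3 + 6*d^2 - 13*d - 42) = (d + 1)/(d + 7)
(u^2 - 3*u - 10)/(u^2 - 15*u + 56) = (u^2 - 3*u - 10)/(u^2 - 15*u + 56)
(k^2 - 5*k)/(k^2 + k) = (k - 5)/(k + 1)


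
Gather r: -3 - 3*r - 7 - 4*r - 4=-7*r - 14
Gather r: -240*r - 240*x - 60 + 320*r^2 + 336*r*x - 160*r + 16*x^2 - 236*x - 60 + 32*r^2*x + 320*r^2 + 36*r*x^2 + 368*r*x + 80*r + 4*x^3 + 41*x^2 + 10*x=r^2*(32*x + 640) + r*(36*x^2 + 704*x - 320) + 4*x^3 + 57*x^2 - 466*x - 120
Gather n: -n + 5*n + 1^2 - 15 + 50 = 4*n + 36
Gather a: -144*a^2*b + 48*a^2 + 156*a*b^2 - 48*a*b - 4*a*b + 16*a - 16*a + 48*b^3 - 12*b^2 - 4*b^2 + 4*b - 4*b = a^2*(48 - 144*b) + a*(156*b^2 - 52*b) + 48*b^3 - 16*b^2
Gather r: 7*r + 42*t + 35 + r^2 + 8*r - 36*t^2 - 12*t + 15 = r^2 + 15*r - 36*t^2 + 30*t + 50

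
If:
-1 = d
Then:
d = -1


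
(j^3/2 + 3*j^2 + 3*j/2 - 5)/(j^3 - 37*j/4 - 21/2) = 2*(j^2 + 4*j - 5)/(4*j^2 - 8*j - 21)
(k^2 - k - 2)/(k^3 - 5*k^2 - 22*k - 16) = (k - 2)/(k^2 - 6*k - 16)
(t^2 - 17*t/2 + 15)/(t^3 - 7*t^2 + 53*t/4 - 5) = 2*(t - 6)/(2*t^2 - 9*t + 4)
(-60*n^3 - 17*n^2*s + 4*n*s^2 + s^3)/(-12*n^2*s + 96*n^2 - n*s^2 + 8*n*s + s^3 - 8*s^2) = (5*n + s)/(s - 8)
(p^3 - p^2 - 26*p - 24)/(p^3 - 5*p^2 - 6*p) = (p + 4)/p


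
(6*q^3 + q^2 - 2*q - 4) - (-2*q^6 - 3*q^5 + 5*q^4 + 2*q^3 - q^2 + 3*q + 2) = 2*q^6 + 3*q^5 - 5*q^4 + 4*q^3 + 2*q^2 - 5*q - 6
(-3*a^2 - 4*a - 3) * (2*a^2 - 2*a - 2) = -6*a^4 - 2*a^3 + 8*a^2 + 14*a + 6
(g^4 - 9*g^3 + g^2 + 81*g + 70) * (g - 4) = g^5 - 13*g^4 + 37*g^3 + 77*g^2 - 254*g - 280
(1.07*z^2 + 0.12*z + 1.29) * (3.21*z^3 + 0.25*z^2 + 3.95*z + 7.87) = 3.4347*z^5 + 0.6527*z^4 + 8.3974*z^3 + 9.2174*z^2 + 6.0399*z + 10.1523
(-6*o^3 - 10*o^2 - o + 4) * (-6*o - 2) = 36*o^4 + 72*o^3 + 26*o^2 - 22*o - 8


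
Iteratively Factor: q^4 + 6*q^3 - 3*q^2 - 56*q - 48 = (q + 4)*(q^3 + 2*q^2 - 11*q - 12) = (q + 4)^2*(q^2 - 2*q - 3) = (q + 1)*(q + 4)^2*(q - 3)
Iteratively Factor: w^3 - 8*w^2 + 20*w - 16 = (w - 2)*(w^2 - 6*w + 8) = (w - 2)^2*(w - 4)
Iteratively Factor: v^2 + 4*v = (v)*(v + 4)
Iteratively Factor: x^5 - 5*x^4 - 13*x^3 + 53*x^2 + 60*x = (x)*(x^4 - 5*x^3 - 13*x^2 + 53*x + 60) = x*(x + 3)*(x^3 - 8*x^2 + 11*x + 20) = x*(x - 4)*(x + 3)*(x^2 - 4*x - 5) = x*(x - 4)*(x + 1)*(x + 3)*(x - 5)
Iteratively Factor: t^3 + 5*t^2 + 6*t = (t)*(t^2 + 5*t + 6) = t*(t + 3)*(t + 2)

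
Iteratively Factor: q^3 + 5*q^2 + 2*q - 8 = (q - 1)*(q^2 + 6*q + 8) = (q - 1)*(q + 2)*(q + 4)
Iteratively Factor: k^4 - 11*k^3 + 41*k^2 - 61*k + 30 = (k - 2)*(k^3 - 9*k^2 + 23*k - 15) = (k - 3)*(k - 2)*(k^2 - 6*k + 5) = (k - 3)*(k - 2)*(k - 1)*(k - 5)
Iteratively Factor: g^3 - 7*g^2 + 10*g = (g)*(g^2 - 7*g + 10) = g*(g - 5)*(g - 2)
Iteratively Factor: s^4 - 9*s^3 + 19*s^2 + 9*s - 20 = (s - 5)*(s^3 - 4*s^2 - s + 4) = (s - 5)*(s - 1)*(s^2 - 3*s - 4) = (s - 5)*(s - 1)*(s + 1)*(s - 4)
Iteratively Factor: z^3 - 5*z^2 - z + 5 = (z - 1)*(z^2 - 4*z - 5) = (z - 1)*(z + 1)*(z - 5)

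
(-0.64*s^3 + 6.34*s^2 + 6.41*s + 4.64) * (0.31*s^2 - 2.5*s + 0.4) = -0.1984*s^5 + 3.5654*s^4 - 14.1189*s^3 - 12.0506*s^2 - 9.036*s + 1.856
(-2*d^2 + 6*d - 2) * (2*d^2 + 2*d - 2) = -4*d^4 + 8*d^3 + 12*d^2 - 16*d + 4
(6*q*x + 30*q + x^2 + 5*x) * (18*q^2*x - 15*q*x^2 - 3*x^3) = 108*q^3*x^2 + 540*q^3*x - 72*q^2*x^3 - 360*q^2*x^2 - 33*q*x^4 - 165*q*x^3 - 3*x^5 - 15*x^4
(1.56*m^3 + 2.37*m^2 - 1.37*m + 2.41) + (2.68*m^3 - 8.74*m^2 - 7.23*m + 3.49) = 4.24*m^3 - 6.37*m^2 - 8.6*m + 5.9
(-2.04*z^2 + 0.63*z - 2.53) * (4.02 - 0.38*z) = 0.7752*z^3 - 8.4402*z^2 + 3.494*z - 10.1706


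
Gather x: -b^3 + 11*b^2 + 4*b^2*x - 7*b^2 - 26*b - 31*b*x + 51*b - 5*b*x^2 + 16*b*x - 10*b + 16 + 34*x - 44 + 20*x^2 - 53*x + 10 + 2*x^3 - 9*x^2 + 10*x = -b^3 + 4*b^2 + 15*b + 2*x^3 + x^2*(11 - 5*b) + x*(4*b^2 - 15*b - 9) - 18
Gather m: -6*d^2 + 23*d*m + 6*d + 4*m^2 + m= -6*d^2 + 6*d + 4*m^2 + m*(23*d + 1)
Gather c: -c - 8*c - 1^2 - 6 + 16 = 9 - 9*c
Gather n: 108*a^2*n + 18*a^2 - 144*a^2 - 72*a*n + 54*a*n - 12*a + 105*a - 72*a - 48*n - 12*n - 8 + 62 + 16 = -126*a^2 + 21*a + n*(108*a^2 - 18*a - 60) + 70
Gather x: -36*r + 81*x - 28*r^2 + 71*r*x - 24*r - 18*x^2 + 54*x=-28*r^2 - 60*r - 18*x^2 + x*(71*r + 135)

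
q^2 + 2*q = q*(q + 2)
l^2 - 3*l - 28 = (l - 7)*(l + 4)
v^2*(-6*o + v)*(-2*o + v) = 12*o^2*v^2 - 8*o*v^3 + v^4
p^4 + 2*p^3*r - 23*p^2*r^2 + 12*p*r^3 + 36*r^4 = (p - 3*r)*(p - 2*r)*(p + r)*(p + 6*r)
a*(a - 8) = a^2 - 8*a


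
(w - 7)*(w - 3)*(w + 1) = w^3 - 9*w^2 + 11*w + 21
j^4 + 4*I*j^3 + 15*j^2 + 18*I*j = j*(j - 3*I)*(j + I)*(j + 6*I)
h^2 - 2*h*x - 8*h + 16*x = (h - 8)*(h - 2*x)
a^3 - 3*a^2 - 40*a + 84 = (a - 7)*(a - 2)*(a + 6)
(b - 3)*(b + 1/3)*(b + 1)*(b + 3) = b^4 + 4*b^3/3 - 26*b^2/3 - 12*b - 3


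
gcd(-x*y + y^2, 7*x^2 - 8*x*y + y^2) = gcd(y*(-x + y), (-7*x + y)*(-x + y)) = x - y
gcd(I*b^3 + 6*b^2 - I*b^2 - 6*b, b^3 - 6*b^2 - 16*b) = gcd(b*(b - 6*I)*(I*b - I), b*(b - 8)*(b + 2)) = b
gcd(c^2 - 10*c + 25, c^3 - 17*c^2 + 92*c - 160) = c - 5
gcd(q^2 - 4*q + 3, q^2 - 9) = q - 3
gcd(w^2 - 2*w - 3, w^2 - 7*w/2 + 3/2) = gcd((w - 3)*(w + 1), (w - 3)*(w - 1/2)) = w - 3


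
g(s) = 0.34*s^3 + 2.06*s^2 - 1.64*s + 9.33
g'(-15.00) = 166.06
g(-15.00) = -650.07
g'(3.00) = 19.90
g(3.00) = 32.13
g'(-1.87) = -5.78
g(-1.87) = 17.38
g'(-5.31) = 5.24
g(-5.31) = 25.22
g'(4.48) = 37.29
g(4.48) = 73.90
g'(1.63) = 7.79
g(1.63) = 13.60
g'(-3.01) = -4.80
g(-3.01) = 23.66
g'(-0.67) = -3.94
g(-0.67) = 11.25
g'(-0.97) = -4.68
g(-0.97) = 12.55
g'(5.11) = 46.05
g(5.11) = 100.11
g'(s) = 1.02*s^2 + 4.12*s - 1.64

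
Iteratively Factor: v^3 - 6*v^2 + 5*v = (v)*(v^2 - 6*v + 5) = v*(v - 1)*(v - 5)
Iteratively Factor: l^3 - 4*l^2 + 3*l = (l - 3)*(l^2 - l) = l*(l - 3)*(l - 1)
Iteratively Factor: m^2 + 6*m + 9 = (m + 3)*(m + 3)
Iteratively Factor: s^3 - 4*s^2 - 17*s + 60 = (s - 3)*(s^2 - s - 20) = (s - 3)*(s + 4)*(s - 5)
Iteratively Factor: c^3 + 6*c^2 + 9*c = (c)*(c^2 + 6*c + 9) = c*(c + 3)*(c + 3)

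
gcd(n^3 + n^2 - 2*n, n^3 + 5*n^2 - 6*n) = n^2 - n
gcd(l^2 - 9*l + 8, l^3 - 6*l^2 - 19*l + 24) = l^2 - 9*l + 8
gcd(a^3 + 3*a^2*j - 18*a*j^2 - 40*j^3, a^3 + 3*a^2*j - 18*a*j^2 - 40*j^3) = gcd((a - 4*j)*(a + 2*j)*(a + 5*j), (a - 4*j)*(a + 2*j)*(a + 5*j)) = a^3 + 3*a^2*j - 18*a*j^2 - 40*j^3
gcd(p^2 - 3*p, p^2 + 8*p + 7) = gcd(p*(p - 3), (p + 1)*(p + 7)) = 1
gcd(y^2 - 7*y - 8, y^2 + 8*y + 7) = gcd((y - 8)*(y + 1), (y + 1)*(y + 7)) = y + 1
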